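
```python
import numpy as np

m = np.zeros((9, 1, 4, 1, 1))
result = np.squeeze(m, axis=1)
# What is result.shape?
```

(9, 4, 1, 1)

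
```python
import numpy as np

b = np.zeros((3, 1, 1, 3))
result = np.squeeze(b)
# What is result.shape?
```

(3, 3)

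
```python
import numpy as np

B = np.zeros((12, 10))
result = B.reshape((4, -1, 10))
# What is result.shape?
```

(4, 3, 10)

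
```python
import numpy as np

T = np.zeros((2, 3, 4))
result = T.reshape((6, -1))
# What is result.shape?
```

(6, 4)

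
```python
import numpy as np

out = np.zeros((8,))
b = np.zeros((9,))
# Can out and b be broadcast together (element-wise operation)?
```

No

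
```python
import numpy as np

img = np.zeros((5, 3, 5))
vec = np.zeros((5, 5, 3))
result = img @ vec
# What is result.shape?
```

(5, 3, 3)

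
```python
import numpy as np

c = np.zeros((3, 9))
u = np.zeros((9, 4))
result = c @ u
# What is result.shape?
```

(3, 4)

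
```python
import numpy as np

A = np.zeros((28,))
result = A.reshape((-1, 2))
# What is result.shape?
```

(14, 2)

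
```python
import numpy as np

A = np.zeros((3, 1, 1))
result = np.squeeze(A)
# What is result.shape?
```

(3,)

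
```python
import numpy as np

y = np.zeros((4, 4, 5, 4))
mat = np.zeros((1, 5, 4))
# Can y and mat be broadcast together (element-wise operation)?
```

Yes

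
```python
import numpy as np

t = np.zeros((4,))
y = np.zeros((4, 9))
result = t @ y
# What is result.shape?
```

(9,)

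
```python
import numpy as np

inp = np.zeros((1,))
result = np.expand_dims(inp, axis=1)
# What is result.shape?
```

(1, 1)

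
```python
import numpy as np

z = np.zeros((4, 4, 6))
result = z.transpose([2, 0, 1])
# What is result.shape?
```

(6, 4, 4)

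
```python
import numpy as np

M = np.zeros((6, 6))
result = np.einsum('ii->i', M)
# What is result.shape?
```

(6,)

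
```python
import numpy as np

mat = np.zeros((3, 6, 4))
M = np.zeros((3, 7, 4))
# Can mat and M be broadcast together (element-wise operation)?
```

No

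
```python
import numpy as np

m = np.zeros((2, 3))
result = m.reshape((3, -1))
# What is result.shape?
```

(3, 2)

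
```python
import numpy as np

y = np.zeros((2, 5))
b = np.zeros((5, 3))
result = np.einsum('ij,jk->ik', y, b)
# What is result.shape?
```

(2, 3)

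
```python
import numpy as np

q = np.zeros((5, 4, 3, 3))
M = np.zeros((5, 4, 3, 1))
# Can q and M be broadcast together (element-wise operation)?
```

Yes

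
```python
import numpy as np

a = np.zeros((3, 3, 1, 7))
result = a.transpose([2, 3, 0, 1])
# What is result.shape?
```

(1, 7, 3, 3)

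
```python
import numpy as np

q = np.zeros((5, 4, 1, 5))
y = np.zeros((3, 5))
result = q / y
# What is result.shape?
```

(5, 4, 3, 5)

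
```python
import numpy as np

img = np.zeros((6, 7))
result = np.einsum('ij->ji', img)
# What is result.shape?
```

(7, 6)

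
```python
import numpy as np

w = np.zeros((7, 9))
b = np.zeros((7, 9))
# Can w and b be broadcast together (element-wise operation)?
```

Yes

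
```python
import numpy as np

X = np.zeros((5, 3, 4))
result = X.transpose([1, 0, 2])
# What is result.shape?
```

(3, 5, 4)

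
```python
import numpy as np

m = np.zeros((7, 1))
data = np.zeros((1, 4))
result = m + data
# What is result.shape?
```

(7, 4)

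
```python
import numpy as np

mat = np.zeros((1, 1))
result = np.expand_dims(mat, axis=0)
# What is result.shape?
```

(1, 1, 1)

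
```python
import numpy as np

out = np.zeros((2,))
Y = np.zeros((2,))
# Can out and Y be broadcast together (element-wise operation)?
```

Yes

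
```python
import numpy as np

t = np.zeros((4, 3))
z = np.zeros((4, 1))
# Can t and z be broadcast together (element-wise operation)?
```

Yes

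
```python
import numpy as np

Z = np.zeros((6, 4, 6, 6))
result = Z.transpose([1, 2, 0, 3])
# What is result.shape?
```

(4, 6, 6, 6)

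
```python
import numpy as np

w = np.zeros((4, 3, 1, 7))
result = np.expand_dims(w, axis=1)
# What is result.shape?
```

(4, 1, 3, 1, 7)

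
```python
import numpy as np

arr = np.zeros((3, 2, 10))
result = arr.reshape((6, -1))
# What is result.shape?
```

(6, 10)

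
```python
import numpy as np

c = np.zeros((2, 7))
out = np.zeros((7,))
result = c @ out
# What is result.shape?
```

(2,)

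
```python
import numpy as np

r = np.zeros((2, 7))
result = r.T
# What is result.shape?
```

(7, 2)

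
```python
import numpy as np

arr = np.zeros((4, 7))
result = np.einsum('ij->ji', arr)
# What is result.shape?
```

(7, 4)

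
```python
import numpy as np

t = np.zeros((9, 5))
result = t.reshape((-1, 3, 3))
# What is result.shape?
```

(5, 3, 3)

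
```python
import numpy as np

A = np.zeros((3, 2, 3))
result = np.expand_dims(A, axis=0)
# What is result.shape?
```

(1, 3, 2, 3)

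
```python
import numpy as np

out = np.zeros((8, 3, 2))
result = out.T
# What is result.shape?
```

(2, 3, 8)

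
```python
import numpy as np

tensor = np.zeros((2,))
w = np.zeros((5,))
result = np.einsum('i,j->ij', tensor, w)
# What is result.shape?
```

(2, 5)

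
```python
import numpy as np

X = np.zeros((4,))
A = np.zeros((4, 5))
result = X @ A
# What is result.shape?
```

(5,)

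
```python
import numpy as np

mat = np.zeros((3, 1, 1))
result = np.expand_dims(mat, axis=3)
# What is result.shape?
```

(3, 1, 1, 1)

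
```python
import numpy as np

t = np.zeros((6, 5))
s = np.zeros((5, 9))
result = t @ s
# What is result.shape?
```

(6, 9)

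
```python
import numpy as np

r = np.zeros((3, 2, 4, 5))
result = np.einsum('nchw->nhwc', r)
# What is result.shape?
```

(3, 4, 5, 2)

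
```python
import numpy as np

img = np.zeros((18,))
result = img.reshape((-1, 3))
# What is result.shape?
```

(6, 3)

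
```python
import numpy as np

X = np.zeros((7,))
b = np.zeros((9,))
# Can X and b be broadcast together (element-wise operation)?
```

No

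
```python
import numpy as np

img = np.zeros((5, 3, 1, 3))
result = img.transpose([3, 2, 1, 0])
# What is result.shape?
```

(3, 1, 3, 5)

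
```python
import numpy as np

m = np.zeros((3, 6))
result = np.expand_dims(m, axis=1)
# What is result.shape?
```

(3, 1, 6)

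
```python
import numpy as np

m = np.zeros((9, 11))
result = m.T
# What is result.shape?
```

(11, 9)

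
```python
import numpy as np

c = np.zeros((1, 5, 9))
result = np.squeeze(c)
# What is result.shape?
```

(5, 9)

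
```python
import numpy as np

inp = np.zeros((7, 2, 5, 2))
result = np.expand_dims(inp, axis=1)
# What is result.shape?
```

(7, 1, 2, 5, 2)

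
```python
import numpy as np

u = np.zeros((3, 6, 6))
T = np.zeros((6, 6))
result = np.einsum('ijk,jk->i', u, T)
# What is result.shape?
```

(3,)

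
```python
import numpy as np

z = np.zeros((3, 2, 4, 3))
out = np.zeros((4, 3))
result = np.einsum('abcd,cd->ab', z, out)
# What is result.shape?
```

(3, 2)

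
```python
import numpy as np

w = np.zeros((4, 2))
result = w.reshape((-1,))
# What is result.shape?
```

(8,)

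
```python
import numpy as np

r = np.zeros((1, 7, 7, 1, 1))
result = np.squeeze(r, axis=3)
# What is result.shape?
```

(1, 7, 7, 1)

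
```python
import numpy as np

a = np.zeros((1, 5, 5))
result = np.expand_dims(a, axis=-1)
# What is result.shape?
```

(1, 5, 5, 1)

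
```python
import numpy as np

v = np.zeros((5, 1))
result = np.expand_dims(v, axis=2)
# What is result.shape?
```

(5, 1, 1)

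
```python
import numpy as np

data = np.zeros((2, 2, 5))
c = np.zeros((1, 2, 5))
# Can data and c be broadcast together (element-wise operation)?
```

Yes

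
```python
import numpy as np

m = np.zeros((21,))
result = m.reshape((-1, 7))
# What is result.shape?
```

(3, 7)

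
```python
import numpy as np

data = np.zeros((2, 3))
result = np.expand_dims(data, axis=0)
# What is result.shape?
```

(1, 2, 3)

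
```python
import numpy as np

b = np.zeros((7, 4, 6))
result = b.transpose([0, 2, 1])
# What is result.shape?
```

(7, 6, 4)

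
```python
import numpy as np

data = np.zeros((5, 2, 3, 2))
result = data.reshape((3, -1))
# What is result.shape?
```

(3, 20)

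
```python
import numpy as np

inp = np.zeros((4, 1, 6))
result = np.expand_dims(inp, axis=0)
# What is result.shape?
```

(1, 4, 1, 6)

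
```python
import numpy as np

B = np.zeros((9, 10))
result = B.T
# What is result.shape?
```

(10, 9)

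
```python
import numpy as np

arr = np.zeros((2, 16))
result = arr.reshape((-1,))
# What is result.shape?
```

(32,)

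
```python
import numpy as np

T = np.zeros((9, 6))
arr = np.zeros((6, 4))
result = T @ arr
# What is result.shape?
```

(9, 4)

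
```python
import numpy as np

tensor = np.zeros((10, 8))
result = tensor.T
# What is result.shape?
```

(8, 10)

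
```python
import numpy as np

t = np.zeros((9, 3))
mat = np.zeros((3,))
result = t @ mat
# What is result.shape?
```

(9,)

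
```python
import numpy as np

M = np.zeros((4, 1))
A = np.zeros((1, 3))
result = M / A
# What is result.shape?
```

(4, 3)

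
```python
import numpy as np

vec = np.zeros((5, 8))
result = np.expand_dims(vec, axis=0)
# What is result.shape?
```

(1, 5, 8)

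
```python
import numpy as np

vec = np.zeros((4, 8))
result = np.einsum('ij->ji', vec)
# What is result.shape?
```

(8, 4)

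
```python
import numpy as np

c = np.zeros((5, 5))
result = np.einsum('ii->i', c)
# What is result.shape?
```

(5,)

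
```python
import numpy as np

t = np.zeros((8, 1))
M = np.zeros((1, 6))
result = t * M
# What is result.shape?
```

(8, 6)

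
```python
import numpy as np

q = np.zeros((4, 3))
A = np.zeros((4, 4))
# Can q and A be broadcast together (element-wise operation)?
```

No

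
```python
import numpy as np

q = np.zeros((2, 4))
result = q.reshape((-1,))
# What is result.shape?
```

(8,)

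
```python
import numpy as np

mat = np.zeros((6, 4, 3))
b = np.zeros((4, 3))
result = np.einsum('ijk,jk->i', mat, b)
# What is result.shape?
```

(6,)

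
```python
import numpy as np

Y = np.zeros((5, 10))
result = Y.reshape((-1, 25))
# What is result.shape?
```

(2, 25)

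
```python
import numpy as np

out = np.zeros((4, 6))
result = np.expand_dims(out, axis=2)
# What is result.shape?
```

(4, 6, 1)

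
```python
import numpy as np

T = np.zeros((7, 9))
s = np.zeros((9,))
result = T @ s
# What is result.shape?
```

(7,)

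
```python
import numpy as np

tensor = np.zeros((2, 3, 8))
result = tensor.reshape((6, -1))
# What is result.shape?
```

(6, 8)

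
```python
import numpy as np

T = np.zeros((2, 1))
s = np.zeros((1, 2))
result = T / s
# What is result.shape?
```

(2, 2)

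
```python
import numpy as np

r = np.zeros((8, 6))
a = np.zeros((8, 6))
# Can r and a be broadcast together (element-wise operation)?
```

Yes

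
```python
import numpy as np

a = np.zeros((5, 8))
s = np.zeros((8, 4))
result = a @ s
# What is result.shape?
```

(5, 4)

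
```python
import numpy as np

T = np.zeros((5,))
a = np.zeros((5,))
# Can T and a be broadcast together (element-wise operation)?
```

Yes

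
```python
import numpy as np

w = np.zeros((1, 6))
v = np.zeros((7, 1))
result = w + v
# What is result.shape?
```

(7, 6)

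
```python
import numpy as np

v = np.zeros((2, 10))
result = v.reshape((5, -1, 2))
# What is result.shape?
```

(5, 2, 2)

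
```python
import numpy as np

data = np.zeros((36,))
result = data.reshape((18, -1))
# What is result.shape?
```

(18, 2)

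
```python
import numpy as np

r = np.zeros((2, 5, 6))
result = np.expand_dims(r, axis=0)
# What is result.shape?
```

(1, 2, 5, 6)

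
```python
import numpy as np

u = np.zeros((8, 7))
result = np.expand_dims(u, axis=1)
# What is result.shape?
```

(8, 1, 7)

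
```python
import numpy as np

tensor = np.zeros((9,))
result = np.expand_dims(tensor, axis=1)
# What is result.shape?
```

(9, 1)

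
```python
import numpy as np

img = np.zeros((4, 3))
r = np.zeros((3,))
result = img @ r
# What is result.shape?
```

(4,)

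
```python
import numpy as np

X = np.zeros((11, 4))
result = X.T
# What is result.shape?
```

(4, 11)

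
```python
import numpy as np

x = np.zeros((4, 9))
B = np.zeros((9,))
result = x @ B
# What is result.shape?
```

(4,)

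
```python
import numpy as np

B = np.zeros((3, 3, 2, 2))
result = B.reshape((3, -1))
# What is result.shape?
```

(3, 12)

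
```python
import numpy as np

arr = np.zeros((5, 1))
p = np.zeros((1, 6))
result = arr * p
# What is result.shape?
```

(5, 6)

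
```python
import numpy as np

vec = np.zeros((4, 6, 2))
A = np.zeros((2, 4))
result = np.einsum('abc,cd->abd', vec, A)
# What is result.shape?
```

(4, 6, 4)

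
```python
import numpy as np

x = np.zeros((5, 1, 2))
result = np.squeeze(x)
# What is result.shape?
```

(5, 2)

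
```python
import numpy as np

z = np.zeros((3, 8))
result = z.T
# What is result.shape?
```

(8, 3)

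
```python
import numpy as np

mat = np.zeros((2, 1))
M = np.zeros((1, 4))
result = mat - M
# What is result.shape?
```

(2, 4)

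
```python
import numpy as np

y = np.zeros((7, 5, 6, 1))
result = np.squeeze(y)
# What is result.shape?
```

(7, 5, 6)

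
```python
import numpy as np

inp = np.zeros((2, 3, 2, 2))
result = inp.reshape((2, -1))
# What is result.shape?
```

(2, 12)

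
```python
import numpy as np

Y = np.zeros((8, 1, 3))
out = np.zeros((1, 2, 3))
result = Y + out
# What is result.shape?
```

(8, 2, 3)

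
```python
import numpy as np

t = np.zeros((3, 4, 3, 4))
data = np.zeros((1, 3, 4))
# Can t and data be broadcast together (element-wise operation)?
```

Yes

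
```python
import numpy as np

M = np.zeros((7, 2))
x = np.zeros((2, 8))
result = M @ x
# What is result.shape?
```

(7, 8)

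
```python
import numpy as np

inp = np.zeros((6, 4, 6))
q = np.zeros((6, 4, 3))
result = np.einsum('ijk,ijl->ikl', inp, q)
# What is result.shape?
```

(6, 6, 3)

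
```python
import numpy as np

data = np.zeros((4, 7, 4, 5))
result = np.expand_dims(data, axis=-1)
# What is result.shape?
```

(4, 7, 4, 5, 1)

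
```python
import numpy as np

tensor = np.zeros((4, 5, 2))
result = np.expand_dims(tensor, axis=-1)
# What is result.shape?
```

(4, 5, 2, 1)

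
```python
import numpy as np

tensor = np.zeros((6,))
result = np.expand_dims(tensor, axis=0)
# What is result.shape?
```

(1, 6)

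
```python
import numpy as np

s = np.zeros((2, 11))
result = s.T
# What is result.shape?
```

(11, 2)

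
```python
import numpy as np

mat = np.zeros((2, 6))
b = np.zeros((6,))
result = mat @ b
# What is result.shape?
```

(2,)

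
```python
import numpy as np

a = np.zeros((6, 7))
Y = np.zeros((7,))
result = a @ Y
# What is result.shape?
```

(6,)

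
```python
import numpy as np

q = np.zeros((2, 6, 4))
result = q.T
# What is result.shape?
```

(4, 6, 2)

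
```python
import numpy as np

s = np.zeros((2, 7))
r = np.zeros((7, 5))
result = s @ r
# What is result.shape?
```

(2, 5)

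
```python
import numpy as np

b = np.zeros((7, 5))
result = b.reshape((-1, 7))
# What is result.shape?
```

(5, 7)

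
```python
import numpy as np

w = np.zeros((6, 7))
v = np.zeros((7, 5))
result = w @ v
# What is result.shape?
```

(6, 5)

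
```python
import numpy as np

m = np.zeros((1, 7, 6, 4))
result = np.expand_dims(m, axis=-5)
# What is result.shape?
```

(1, 1, 7, 6, 4)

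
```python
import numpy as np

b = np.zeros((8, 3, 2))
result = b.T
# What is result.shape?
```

(2, 3, 8)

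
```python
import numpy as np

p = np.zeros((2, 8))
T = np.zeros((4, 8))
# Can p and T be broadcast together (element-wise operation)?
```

No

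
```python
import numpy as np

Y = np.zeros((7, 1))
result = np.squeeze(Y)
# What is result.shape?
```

(7,)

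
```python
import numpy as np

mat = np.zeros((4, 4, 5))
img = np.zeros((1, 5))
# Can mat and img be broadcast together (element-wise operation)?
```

Yes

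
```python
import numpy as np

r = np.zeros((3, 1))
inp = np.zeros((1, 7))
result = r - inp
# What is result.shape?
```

(3, 7)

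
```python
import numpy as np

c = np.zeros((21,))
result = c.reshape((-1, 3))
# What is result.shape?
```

(7, 3)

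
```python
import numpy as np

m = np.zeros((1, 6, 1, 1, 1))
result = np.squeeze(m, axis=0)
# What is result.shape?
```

(6, 1, 1, 1)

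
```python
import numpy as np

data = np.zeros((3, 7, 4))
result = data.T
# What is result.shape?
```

(4, 7, 3)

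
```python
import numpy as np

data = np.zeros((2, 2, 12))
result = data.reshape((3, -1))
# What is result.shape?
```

(3, 16)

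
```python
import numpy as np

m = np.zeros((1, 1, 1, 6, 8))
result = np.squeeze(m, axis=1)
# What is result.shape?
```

(1, 1, 6, 8)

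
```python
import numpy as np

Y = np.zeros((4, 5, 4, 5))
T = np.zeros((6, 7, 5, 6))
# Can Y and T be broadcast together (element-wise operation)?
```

No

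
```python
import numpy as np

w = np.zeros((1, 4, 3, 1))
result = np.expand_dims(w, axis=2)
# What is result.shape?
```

(1, 4, 1, 3, 1)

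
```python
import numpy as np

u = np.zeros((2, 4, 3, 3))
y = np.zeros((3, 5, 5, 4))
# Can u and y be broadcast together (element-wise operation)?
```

No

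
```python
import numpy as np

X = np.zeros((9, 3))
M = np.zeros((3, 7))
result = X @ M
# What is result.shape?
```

(9, 7)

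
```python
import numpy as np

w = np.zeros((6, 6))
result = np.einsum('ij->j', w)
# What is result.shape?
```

(6,)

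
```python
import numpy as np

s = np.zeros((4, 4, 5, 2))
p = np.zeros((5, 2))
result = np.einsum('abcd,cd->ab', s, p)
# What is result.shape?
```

(4, 4)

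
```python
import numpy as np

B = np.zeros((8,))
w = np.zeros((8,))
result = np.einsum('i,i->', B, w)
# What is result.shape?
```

()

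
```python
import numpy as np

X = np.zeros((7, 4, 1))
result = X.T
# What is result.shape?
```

(1, 4, 7)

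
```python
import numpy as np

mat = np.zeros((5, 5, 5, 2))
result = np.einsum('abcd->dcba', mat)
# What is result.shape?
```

(2, 5, 5, 5)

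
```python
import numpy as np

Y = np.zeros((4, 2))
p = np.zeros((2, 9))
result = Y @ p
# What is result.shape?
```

(4, 9)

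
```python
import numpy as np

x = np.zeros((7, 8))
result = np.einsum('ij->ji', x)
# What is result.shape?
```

(8, 7)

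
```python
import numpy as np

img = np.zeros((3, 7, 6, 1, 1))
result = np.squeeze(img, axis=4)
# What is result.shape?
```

(3, 7, 6, 1)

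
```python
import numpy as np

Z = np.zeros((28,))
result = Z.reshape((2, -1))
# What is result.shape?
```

(2, 14)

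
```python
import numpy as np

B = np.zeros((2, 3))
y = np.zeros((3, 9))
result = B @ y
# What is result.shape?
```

(2, 9)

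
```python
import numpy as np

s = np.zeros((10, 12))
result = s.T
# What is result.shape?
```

(12, 10)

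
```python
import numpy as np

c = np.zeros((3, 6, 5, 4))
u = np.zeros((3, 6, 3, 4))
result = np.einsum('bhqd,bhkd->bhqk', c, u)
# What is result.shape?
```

(3, 6, 5, 3)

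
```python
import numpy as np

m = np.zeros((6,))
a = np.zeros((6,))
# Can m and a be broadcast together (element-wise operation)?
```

Yes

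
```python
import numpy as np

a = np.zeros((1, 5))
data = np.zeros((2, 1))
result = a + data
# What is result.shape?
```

(2, 5)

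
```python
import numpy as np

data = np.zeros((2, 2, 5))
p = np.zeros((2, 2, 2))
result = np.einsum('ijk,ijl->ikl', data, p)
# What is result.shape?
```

(2, 5, 2)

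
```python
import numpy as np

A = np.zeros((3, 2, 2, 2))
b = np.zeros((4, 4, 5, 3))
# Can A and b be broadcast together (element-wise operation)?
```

No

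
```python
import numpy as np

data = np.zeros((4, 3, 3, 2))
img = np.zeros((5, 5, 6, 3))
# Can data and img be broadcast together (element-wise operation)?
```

No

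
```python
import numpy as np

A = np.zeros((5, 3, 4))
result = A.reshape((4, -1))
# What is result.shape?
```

(4, 15)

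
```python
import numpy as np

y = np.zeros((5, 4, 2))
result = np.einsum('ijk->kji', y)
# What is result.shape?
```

(2, 4, 5)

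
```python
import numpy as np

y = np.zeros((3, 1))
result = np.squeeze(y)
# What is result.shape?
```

(3,)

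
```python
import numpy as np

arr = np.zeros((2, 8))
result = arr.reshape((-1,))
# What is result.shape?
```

(16,)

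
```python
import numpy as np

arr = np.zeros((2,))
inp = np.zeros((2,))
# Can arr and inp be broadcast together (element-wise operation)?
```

Yes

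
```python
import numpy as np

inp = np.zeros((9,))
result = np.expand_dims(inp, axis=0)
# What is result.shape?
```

(1, 9)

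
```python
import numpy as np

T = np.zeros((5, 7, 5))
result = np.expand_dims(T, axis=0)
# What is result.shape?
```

(1, 5, 7, 5)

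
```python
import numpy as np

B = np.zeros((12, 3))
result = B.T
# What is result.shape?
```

(3, 12)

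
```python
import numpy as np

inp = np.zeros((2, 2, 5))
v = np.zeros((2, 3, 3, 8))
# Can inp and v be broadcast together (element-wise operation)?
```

No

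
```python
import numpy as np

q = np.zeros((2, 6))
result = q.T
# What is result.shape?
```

(6, 2)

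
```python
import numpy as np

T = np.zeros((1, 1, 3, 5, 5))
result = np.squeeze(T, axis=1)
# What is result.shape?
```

(1, 3, 5, 5)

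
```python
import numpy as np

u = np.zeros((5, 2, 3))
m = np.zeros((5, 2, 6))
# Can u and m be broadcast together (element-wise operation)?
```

No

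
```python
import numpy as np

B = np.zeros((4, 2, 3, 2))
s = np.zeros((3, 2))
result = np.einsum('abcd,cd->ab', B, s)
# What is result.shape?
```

(4, 2)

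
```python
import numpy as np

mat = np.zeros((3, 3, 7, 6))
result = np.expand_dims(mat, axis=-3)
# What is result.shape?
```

(3, 3, 1, 7, 6)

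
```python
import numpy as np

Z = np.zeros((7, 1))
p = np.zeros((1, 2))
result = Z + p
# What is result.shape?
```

(7, 2)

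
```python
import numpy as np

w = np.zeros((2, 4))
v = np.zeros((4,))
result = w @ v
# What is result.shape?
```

(2,)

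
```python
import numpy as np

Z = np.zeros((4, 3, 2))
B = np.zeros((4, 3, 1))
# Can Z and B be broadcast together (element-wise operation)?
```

Yes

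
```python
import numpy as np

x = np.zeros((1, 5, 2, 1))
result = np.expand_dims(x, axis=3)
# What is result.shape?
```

(1, 5, 2, 1, 1)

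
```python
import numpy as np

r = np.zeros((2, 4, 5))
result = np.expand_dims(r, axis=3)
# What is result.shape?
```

(2, 4, 5, 1)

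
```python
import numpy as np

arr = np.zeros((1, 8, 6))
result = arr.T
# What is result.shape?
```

(6, 8, 1)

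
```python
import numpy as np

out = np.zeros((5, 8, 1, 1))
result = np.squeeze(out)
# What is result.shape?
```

(5, 8)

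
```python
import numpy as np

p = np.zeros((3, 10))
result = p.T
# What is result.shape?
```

(10, 3)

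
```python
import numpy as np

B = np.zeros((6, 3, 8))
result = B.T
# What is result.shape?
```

(8, 3, 6)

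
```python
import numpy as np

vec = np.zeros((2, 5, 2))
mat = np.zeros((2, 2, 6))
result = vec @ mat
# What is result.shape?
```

(2, 5, 6)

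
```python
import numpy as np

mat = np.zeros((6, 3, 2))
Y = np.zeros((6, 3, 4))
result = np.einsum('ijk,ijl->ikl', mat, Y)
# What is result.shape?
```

(6, 2, 4)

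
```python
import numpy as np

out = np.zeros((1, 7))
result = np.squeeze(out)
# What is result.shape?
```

(7,)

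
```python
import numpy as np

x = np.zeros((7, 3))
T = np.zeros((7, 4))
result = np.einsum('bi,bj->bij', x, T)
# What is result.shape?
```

(7, 3, 4)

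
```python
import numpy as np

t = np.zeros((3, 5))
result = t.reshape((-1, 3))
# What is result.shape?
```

(5, 3)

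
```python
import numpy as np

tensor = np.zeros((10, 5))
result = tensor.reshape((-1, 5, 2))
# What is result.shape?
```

(5, 5, 2)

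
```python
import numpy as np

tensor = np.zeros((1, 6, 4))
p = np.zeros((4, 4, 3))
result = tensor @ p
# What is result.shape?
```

(4, 6, 3)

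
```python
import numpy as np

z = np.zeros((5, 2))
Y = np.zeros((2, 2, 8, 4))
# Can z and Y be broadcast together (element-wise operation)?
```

No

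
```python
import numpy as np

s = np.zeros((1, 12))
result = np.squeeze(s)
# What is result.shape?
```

(12,)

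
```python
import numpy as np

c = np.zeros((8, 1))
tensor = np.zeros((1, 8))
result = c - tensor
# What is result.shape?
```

(8, 8)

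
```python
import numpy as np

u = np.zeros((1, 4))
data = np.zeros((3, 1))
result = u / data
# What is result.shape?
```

(3, 4)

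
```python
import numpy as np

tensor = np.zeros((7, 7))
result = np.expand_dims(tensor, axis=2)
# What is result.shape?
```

(7, 7, 1)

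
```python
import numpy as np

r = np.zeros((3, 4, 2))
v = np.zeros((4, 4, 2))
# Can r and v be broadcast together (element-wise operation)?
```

No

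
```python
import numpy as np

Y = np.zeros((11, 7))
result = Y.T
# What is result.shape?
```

(7, 11)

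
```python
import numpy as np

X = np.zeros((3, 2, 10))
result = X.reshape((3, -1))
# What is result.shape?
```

(3, 20)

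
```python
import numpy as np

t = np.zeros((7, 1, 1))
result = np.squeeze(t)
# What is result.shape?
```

(7,)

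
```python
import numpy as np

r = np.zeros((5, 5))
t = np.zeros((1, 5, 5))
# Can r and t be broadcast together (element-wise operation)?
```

Yes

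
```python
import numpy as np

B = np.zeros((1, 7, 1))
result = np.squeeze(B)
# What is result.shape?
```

(7,)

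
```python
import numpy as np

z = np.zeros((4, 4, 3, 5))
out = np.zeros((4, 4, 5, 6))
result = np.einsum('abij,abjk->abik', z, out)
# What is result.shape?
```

(4, 4, 3, 6)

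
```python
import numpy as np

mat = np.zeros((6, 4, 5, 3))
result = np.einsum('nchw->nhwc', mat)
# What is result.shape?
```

(6, 5, 3, 4)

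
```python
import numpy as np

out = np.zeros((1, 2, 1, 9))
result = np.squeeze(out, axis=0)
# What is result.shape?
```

(2, 1, 9)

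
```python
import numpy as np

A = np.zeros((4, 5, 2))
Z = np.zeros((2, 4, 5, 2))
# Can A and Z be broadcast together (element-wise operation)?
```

Yes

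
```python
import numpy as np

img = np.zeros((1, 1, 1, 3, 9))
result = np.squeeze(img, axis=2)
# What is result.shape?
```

(1, 1, 3, 9)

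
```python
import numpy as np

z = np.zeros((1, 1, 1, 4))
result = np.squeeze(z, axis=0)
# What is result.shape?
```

(1, 1, 4)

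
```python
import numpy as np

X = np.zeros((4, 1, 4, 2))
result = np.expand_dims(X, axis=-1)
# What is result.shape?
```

(4, 1, 4, 2, 1)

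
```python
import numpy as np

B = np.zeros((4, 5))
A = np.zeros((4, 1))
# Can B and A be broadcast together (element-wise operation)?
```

Yes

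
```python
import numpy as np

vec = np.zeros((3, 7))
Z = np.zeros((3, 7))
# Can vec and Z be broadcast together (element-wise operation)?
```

Yes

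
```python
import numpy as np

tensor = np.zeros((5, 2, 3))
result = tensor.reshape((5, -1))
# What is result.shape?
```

(5, 6)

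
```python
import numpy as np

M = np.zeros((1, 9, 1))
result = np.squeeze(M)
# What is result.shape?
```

(9,)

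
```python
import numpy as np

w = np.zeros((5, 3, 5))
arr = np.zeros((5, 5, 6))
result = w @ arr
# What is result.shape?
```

(5, 3, 6)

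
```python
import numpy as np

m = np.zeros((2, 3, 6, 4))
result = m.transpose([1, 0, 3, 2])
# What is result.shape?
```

(3, 2, 4, 6)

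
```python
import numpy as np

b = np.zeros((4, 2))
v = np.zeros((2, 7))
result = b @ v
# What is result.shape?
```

(4, 7)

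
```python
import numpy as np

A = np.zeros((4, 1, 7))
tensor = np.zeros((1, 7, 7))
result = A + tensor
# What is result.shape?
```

(4, 7, 7)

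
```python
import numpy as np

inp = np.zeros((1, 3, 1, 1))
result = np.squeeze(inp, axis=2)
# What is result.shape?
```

(1, 3, 1)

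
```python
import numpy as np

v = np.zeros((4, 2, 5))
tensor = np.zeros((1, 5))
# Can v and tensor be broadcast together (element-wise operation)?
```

Yes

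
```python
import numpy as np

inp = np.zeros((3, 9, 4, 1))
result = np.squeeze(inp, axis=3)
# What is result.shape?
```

(3, 9, 4)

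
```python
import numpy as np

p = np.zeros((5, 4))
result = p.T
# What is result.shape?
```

(4, 5)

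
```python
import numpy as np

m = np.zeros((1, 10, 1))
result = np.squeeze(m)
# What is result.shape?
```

(10,)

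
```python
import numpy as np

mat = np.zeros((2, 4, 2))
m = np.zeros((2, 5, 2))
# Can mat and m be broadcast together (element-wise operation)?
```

No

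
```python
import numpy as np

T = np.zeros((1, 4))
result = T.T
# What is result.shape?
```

(4, 1)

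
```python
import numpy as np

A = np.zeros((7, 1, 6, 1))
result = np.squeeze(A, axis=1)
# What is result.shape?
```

(7, 6, 1)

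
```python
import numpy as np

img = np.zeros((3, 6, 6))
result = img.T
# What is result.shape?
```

(6, 6, 3)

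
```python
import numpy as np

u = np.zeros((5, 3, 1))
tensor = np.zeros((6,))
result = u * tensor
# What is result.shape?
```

(5, 3, 6)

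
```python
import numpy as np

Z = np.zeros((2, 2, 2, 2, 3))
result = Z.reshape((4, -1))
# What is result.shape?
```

(4, 12)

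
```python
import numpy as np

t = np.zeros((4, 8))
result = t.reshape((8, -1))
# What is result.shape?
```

(8, 4)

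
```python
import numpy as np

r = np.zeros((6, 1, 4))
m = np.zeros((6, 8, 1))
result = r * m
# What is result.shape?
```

(6, 8, 4)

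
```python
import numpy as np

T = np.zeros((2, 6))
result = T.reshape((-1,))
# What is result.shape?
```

(12,)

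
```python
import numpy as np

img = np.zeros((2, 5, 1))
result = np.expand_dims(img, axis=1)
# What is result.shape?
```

(2, 1, 5, 1)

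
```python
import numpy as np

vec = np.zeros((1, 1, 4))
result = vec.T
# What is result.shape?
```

(4, 1, 1)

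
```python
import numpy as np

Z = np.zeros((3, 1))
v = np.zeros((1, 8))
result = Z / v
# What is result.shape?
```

(3, 8)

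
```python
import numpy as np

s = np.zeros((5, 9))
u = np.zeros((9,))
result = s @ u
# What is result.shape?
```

(5,)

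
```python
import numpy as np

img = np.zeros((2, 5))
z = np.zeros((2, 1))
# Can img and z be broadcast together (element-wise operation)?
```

Yes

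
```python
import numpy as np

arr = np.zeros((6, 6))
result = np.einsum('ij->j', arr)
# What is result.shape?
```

(6,)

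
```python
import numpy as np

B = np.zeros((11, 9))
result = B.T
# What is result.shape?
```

(9, 11)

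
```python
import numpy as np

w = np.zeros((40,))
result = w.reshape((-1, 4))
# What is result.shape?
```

(10, 4)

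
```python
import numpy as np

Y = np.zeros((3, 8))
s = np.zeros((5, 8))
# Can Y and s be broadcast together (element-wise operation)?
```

No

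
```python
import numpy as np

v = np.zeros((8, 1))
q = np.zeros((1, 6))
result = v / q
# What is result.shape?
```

(8, 6)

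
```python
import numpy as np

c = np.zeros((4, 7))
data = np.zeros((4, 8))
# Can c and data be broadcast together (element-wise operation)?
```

No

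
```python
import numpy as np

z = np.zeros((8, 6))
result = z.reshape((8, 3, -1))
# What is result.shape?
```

(8, 3, 2)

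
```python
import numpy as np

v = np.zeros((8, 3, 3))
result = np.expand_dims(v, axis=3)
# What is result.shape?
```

(8, 3, 3, 1)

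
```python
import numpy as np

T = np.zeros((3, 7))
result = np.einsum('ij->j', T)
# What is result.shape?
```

(7,)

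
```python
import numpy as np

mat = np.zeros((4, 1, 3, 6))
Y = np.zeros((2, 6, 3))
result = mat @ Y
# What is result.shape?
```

(4, 2, 3, 3)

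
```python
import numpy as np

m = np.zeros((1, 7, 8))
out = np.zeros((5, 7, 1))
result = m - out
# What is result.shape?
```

(5, 7, 8)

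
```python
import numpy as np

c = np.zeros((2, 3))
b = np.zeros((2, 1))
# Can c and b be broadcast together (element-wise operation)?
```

Yes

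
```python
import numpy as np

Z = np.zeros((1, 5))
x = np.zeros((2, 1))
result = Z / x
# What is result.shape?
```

(2, 5)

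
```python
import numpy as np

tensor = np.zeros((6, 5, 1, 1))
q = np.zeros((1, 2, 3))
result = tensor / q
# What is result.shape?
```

(6, 5, 2, 3)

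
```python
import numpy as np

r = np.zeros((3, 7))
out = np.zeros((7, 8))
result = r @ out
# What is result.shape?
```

(3, 8)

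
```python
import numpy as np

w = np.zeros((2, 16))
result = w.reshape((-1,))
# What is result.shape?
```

(32,)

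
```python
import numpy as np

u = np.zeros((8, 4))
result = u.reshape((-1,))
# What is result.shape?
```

(32,)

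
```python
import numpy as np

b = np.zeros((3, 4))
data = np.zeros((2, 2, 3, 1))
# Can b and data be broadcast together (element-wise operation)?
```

Yes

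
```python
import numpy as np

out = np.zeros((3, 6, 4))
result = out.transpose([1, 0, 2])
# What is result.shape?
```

(6, 3, 4)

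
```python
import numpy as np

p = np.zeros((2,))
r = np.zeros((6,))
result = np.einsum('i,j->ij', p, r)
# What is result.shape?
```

(2, 6)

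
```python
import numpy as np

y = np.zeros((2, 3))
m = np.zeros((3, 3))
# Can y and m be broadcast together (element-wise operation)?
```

No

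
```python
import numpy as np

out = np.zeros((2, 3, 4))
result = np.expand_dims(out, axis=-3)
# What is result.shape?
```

(2, 1, 3, 4)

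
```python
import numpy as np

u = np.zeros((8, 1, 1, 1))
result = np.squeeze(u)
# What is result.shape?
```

(8,)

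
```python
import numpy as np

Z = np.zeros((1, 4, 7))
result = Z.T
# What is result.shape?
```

(7, 4, 1)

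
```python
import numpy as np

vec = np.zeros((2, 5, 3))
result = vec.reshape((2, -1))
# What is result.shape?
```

(2, 15)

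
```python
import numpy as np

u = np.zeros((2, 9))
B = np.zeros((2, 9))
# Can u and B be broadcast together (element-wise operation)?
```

Yes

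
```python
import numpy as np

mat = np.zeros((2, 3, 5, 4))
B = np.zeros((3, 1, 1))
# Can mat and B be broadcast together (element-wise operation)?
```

Yes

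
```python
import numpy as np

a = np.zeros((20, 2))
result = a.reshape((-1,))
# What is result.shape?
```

(40,)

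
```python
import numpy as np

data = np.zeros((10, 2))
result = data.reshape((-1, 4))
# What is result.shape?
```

(5, 4)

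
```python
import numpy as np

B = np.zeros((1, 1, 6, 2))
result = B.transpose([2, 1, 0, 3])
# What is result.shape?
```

(6, 1, 1, 2)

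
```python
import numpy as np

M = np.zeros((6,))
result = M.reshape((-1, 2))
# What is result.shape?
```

(3, 2)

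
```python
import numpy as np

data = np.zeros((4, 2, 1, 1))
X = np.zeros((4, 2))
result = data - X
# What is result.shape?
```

(4, 2, 4, 2)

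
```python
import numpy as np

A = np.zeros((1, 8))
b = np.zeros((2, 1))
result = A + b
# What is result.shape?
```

(2, 8)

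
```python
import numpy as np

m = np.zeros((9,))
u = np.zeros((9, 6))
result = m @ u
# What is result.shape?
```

(6,)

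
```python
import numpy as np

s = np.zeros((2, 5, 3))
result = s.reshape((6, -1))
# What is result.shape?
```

(6, 5)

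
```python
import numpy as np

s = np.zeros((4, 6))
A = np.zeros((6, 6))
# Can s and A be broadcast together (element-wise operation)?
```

No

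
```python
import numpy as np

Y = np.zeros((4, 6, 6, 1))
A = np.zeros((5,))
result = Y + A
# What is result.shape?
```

(4, 6, 6, 5)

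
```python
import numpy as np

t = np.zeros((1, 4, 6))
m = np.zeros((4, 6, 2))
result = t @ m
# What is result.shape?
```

(4, 4, 2)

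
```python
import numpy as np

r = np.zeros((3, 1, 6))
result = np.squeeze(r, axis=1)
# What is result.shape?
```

(3, 6)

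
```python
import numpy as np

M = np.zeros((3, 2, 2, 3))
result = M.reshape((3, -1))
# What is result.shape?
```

(3, 12)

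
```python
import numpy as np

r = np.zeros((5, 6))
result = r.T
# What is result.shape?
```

(6, 5)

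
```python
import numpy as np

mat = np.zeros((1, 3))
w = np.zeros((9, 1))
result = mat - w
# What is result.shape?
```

(9, 3)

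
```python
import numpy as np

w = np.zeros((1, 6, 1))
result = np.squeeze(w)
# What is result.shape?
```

(6,)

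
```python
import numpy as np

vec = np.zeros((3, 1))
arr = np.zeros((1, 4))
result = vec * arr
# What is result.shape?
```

(3, 4)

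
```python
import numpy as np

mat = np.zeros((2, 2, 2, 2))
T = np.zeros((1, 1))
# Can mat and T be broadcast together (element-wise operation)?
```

Yes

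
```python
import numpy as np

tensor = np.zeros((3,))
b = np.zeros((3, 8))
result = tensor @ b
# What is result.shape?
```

(8,)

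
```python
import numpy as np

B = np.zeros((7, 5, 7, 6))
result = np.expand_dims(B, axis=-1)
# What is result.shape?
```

(7, 5, 7, 6, 1)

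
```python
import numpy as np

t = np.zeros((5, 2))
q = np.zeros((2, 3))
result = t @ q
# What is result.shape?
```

(5, 3)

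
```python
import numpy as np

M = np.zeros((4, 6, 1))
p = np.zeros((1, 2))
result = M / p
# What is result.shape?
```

(4, 6, 2)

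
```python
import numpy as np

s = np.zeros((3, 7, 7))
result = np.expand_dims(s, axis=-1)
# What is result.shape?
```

(3, 7, 7, 1)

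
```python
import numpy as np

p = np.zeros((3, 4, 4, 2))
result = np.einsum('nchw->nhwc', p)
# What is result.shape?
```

(3, 4, 2, 4)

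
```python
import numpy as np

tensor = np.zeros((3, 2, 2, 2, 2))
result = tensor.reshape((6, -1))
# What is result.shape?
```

(6, 8)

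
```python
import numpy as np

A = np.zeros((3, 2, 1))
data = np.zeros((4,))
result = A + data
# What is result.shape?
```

(3, 2, 4)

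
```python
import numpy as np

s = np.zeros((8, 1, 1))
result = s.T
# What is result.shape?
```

(1, 1, 8)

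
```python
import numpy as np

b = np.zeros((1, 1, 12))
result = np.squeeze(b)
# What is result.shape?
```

(12,)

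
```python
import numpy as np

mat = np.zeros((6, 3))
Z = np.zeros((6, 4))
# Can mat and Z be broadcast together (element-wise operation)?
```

No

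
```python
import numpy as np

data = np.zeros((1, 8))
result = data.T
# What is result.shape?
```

(8, 1)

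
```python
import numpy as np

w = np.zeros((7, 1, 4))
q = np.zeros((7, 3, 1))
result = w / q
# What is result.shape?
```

(7, 3, 4)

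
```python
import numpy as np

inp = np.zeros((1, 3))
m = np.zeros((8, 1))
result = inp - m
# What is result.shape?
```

(8, 3)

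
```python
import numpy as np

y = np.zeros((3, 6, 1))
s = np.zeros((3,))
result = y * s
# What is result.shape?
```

(3, 6, 3)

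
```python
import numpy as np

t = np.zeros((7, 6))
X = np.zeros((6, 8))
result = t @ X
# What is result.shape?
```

(7, 8)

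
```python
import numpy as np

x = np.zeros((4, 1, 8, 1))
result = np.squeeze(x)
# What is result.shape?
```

(4, 8)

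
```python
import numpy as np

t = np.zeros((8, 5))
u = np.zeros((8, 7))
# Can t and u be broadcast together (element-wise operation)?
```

No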